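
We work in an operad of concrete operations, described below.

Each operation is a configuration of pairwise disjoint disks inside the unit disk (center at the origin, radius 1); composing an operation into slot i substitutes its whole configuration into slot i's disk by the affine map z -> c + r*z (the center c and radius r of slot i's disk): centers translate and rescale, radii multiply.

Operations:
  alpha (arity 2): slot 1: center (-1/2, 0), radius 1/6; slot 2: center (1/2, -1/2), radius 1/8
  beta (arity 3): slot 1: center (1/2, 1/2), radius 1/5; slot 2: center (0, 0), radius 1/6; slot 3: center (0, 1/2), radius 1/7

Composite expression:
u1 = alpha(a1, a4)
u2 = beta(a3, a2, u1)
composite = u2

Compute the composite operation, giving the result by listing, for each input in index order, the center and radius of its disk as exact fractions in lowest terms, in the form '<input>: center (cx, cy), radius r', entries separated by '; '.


a1: center (-1/14, 1/2), radius 1/42; a2: center (0, 0), radius 1/6; a3: center (1/2, 1/2), radius 1/5; a4: center (1/14, 3/7), radius 1/56

Follow each a-input down from beta: c' goes to c + r*c', radius to r*r'.
a3: after 1 affine step, its disk has center (1/2, 1/2), radius 1/5
a2: after 1 affine step, its disk has center (0, 0), radius 1/6
a1: after 2 affine steps, its disk has center (-1/14, 1/2), radius 1/42
a4: after 2 affine steps, its disk has center (1/14, 3/7), radius 1/56


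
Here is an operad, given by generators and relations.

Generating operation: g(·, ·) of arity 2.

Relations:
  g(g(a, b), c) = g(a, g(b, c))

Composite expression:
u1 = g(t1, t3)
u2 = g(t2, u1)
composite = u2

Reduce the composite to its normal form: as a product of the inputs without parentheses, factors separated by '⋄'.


t2 ⋄ t1 ⋄ t3

Key point: g is associative — brackets drop, the t-order remains.
g(t1, t3) spells out as t1 ⋄ t3
g(t2, g(t1, t3)) spells out as t2 ⋄ t1 ⋄ t3


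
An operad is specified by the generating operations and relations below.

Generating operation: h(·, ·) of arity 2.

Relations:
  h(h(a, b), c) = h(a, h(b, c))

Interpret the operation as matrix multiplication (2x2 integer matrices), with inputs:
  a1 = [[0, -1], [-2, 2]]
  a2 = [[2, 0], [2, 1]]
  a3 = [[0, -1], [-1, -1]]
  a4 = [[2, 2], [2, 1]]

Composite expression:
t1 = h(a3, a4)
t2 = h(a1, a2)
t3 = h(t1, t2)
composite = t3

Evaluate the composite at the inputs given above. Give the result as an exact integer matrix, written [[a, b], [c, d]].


h(a3, a4) = [[-2, -1], [-4, -3]]
h(a1, a2) = [[-2, -1], [0, 2]]
h(h(a3, a4), h(a1, a2)) = [[4, 0], [8, -2]]

[[4, 0], [8, -2]]


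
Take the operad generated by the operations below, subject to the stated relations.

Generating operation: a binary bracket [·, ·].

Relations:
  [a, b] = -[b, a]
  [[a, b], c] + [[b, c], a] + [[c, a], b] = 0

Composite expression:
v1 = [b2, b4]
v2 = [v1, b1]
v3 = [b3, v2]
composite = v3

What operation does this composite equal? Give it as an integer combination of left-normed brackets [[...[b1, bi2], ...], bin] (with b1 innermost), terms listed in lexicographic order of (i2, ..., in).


[[[b1, b2], b4], b3] - [[[b1, b4], b2], b3]

Expand each bracket as ab - ba; the b1-initial words give the coefficients.
Composite bracket: [b3, [[b2, b4], b1]]
Full expansion: 8 signed words from ab - ba (2^3 = 8).
Coefficients come from the b1-initial words:
  the word b1b2b4b3 carries sign +1 and contributes +[[[b1, b2], b4], b3]
  the word b1b4b2b3 carries sign -1 and contributes -[[[b1, b4], b2], b3]


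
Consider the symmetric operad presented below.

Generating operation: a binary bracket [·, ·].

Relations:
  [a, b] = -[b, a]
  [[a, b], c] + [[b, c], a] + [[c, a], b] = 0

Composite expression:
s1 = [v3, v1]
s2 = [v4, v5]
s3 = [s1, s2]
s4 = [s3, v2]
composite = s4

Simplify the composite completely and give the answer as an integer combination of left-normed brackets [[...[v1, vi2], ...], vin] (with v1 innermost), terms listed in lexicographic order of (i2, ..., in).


Antisymmetry and Jacobi reduce to v1-anchored left-normed brackets.
Composite bracket: [[[v3, v1], [v4, v5]], v2]
Under [a, b] = ab - ba we get 16 signed associative words (2^4 = 16).
Only words starting with v1 matter:
  from v1v3v4v5v2, sign -1: term -[[[[v1, v3], v4], v5], v2]
  from v1v3v5v4v2, sign +1: term +[[[[v1, v3], v5], v4], v2]

-[[[[v1, v3], v4], v5], v2] + [[[[v1, v3], v5], v4], v2]


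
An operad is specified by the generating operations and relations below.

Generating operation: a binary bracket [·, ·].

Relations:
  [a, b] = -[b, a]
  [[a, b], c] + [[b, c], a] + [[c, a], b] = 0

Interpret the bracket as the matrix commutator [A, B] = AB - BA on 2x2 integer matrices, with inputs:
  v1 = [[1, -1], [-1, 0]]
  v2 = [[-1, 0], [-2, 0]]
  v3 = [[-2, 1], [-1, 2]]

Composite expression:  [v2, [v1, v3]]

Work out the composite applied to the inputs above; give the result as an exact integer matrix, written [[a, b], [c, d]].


[v1, v3] = [[2, -3], [5, -2]]
[v2, [v1, v3]] = [[-6, 3], [-3, 6]]

[[-6, 3], [-3, 6]]


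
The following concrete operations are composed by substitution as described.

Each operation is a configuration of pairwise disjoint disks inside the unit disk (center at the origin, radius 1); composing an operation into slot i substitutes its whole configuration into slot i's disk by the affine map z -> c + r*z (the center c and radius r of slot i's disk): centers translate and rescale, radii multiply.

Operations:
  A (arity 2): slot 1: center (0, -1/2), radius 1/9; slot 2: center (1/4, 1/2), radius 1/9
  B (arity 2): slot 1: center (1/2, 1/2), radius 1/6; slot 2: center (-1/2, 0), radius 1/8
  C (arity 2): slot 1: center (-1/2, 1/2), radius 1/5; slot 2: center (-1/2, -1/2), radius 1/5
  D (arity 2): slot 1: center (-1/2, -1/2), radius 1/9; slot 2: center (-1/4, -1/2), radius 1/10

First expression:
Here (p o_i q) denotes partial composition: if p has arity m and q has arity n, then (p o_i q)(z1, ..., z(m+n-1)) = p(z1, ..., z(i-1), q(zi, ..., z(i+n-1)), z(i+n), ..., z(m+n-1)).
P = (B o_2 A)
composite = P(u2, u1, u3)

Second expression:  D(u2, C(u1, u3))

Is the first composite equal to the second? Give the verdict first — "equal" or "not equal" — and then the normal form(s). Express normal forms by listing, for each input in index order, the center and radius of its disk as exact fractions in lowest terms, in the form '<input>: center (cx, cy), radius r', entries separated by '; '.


not equal: they reduce to u1: center (-1/2, -1/16), radius 1/72; u2: center (1/2, 1/2), radius 1/6; u3: center (-15/32, 1/16), radius 1/72 and u1: center (-3/10, -9/20), radius 1/50; u2: center (-1/2, -1/2), radius 1/9; u3: center (-3/10, -11/20), radius 1/50

Normal form of the first expression: u1: center (-1/2, -1/16), radius 1/72; u2: center (1/2, 1/2), radius 1/6; u3: center (-15/32, 1/16), radius 1/72
Normal form of the second expression: u1: center (-3/10, -9/20), radius 1/50; u2: center (-1/2, -1/2), radius 1/9; u3: center (-3/10, -11/20), radius 1/50
Different reductions; not equal.


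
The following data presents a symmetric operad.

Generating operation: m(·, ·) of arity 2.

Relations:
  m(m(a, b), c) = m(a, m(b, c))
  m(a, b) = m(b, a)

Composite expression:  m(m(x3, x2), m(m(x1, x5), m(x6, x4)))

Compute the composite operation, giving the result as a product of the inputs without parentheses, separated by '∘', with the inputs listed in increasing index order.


x1 ∘ x2 ∘ x3 ∘ x4 ∘ x5 ∘ x6

With m associative and commutative, the x-input set is all that matters.
m(x3, x2) linearizes to x3 ∘ x2
m(x1, x5) linearizes to x1 ∘ x5
m(x6, x4) linearizes to x6 ∘ x4
m(m(x1, x5), m(x6, x4)) linearizes to x1 ∘ x5 ∘ x6 ∘ x4
m(m(x3, x2), m(m(x1, x5), m(x6, x4))) linearizes to x3 ∘ x2 ∘ x1 ∘ x5 ∘ x6 ∘ x4
reordering the factors by index: x1 ∘ x2 ∘ x3 ∘ x4 ∘ x5 ∘ x6


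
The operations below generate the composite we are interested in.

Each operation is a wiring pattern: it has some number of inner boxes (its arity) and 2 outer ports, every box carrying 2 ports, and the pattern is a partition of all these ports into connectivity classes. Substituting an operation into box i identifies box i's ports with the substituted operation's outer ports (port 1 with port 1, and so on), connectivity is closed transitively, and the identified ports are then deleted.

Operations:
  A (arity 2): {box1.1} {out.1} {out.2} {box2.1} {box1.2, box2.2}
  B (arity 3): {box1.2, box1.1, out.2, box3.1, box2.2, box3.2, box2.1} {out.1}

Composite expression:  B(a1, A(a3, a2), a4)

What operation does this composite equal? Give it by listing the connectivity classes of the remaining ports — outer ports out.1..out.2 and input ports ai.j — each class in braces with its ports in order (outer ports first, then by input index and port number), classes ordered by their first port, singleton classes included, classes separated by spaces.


After gluing at B, chains via deleted ports link the a-ports.
through A, on inputs (a3, a2): {out.1} {out.2} {a2.1} {a2.2, a3.2} {a3.1} (out.j = stage outer ports)
through B, on inputs (a1, a3, a2, a4): {out.1} {out.2, a1.1, a1.2, a4.1, a4.2} {a2.1} {a2.2, a3.2} {a3.1} (out.j = stage outer ports)

{out.1} {out.2, a1.1, a1.2, a4.1, a4.2} {a2.1} {a2.2, a3.2} {a3.1}


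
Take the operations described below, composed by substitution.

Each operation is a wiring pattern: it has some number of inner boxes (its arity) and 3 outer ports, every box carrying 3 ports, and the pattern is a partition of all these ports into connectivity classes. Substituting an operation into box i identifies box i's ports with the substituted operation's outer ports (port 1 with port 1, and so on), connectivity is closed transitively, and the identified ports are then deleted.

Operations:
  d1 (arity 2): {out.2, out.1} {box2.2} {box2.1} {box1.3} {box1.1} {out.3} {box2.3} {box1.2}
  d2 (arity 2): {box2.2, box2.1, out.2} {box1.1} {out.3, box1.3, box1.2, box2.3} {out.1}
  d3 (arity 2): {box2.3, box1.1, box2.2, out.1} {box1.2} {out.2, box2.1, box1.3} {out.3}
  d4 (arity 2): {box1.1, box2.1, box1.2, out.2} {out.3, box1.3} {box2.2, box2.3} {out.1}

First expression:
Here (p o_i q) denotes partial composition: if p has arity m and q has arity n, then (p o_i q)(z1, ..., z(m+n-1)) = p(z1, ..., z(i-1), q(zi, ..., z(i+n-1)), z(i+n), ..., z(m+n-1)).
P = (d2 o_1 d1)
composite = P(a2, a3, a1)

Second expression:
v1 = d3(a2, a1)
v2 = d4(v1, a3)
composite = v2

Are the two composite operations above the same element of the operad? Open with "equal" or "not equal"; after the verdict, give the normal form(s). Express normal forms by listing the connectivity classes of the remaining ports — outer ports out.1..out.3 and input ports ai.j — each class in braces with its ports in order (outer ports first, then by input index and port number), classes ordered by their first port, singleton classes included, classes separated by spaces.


not equal — first {out.1} {out.2, a1.1, a1.2} {out.3, a1.3} {a2.1} {a2.2} {a2.3} {a3.1} {a3.2} {a3.3}, second {out.1} {out.2, a1.1, a1.2, a1.3, a2.1, a2.3, a3.1} {out.3} {a2.2} {a3.2, a3.3}

In normal form, the first expression is {out.1} {out.2, a1.1, a1.2} {out.3, a1.3} {a2.1} {a2.2} {a2.3} {a3.1} {a3.2} {a3.3}
In normal form, the second expression is {out.1} {out.2, a1.1, a1.2, a1.3, a2.1, a2.3, a3.1} {out.3} {a2.2} {a3.2, a3.3}
They disagree, so not equal.


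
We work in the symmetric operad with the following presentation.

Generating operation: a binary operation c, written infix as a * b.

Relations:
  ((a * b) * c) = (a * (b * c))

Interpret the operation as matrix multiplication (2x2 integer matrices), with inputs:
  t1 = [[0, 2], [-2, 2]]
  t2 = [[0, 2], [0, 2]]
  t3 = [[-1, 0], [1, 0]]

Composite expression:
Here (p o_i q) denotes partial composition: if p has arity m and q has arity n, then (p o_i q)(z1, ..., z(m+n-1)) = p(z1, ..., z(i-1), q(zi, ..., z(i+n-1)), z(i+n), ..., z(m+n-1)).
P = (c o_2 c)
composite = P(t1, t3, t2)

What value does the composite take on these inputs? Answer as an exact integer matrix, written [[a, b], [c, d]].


[[0, 4], [0, 8]]

(t3 * t2) = [[0, -2], [0, 2]]
(t1 * (t3 * t2)) = [[0, 4], [0, 8]]


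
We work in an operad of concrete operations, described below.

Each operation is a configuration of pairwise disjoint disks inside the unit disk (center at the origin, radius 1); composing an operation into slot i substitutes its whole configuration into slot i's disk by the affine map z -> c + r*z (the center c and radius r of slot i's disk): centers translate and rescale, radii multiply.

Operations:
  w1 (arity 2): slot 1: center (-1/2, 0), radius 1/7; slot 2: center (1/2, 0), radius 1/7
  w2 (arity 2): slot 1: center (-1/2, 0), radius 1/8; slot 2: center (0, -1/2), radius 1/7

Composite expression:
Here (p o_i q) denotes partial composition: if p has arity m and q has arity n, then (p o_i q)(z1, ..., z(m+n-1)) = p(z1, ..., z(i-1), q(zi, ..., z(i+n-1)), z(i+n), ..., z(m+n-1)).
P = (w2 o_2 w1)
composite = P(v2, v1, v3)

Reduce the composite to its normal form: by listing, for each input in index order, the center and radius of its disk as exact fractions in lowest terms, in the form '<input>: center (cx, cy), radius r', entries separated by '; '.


v1: center (-1/14, -1/2), radius 1/49; v2: center (-1/2, 0), radius 1/8; v3: center (1/14, -1/2), radius 1/49

Follow each v-input down from w2: c' goes to c + r*c', radius to r*r'.
for v2, the 1-step affine chain lands on center (-1/2, 0), radius 1/8
for v1, the 2-step affine chain lands on center (-1/14, -1/2), radius 1/49
for v3, the 2-step affine chain lands on center (1/14, -1/2), radius 1/49


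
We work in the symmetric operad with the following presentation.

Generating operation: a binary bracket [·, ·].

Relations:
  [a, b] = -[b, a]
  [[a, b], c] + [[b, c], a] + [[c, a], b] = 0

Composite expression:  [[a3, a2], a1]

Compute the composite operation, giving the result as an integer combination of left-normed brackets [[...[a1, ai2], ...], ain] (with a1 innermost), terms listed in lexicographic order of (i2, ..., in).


Left-normed coefficients sit on the a1-initial expansion words.
Composite bracket: [[a3, a2], a1]
Under [a, b] = ab - ba we get 4 signed associative words (2^2 = 4).
Coefficients come from the a1-initial words:
  from a1a2a3, sign +1: term +[[a1, a2], a3]
  from a1a3a2, sign -1: term -[[a1, a3], a2]

[[a1, a2], a3] - [[a1, a3], a2]


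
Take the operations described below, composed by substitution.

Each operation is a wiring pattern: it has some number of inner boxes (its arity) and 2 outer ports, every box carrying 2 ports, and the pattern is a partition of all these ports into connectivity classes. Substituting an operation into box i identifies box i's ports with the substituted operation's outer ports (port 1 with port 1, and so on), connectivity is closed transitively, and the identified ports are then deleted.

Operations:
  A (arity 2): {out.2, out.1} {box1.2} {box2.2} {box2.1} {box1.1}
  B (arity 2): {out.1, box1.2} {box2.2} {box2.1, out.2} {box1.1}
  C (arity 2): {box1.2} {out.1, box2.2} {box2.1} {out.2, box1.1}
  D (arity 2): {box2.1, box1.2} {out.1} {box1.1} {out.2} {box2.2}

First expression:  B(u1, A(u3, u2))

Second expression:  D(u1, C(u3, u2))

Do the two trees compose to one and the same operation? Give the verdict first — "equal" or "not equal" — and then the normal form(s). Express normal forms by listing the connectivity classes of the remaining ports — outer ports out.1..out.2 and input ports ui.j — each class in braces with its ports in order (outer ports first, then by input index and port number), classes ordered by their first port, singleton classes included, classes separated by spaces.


not equal; first: {out.1, u1.2} {out.2} {u1.1} {u2.1} {u2.2} {u3.1} {u3.2}; second: {out.1} {out.2} {u1.1} {u1.2, u2.2} {u2.1} {u3.1} {u3.2}

Reducing the first expression gives {out.1, u1.2} {out.2} {u1.1} {u2.1} {u2.2} {u3.1} {u3.2}
Reducing the second expression gives {out.1} {out.2} {u1.1} {u1.2, u2.2} {u2.1} {u3.1} {u3.2}
Different reductions; not equal.


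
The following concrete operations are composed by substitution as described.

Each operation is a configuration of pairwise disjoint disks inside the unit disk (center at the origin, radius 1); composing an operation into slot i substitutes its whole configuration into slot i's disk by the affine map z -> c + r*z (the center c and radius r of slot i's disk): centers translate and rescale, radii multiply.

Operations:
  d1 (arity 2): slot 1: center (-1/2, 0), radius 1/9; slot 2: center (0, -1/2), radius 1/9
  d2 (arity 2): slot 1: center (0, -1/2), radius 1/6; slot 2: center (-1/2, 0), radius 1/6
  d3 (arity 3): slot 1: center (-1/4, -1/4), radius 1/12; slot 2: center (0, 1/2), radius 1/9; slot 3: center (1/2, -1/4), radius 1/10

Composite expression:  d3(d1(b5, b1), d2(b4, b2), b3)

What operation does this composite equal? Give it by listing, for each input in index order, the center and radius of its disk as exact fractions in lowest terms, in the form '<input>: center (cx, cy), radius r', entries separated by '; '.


b1: center (-1/4, -7/24), radius 1/108; b2: center (-1/18, 1/2), radius 1/54; b3: center (1/2, -1/4), radius 1/10; b4: center (0, 4/9), radius 1/54; b5: center (-7/24, -1/4), radius 1/108

Only the slot chain above each b matters under d3; compose those maps.
for b5, the 2-step affine chain lands on center (-7/24, -1/4), radius 1/108
for b1, the 2-step affine chain lands on center (-1/4, -7/24), radius 1/108
for b4, the 2-step affine chain lands on center (0, 4/9), radius 1/54
for b2, the 2-step affine chain lands on center (-1/18, 1/2), radius 1/54
for b3, the 1-step affine chain lands on center (1/2, -1/4), radius 1/10


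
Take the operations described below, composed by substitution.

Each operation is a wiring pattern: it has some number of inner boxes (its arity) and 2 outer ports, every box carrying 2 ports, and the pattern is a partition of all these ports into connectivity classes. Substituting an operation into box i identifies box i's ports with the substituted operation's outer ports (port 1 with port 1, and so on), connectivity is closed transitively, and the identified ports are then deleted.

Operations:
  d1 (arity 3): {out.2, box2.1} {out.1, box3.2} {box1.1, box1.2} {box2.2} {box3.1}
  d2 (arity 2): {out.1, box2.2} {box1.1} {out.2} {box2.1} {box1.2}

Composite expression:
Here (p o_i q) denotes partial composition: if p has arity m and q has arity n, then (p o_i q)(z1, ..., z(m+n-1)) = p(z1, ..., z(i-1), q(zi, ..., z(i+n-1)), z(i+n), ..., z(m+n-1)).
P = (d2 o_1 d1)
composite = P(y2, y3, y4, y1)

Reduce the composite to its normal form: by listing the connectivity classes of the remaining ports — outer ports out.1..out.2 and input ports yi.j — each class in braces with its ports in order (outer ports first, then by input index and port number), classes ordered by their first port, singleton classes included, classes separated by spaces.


{out.1, y1.2} {out.2} {y1.1} {y2.1, y2.2} {y3.1} {y3.2} {y4.1} {y4.2}

Reachability decides: close wires over d2-identified ports.
stage d1: inputs (y2, y3, y4), connectivity {out.1, y4.2} {out.2, y3.1} {y2.1, y2.2} {y3.2} {y4.1}, out.j its boundary
stage d2: inputs (y2, y3, y4, y1), connectivity {out.1, y1.2} {out.2} {y1.1} {y2.1, y2.2} {y3.1} {y3.2} {y4.1} {y4.2}, out.j its boundary


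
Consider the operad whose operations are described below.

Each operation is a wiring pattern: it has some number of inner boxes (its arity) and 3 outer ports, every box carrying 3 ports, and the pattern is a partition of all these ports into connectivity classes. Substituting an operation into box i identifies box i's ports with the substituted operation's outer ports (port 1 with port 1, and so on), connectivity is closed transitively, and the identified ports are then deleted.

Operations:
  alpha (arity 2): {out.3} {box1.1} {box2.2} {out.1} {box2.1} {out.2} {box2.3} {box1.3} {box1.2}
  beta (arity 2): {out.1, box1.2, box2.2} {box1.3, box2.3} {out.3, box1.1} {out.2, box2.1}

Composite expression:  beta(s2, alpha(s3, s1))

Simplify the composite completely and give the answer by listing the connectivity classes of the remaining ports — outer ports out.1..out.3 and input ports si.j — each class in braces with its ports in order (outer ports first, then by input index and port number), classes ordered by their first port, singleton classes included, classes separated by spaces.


{out.1, s2.2} {out.2} {out.3, s2.1} {s1.1} {s1.2} {s1.3} {s2.3} {s3.1} {s3.2} {s3.3}

Reachability decides: close wires over beta-identified ports.
after alpha, the pattern on (s3, s1) reads {out.1} {out.2} {out.3} {s1.1} {s1.2} {s1.3} {s3.1} {s3.2} {s3.3} (out.j = its outer ports)
after beta, the pattern on (s2, s3, s1) reads {out.1, s2.2} {out.2} {out.3, s2.1} {s1.1} {s1.2} {s1.3} {s2.3} {s3.1} {s3.2} {s3.3} (out.j = its outer ports)


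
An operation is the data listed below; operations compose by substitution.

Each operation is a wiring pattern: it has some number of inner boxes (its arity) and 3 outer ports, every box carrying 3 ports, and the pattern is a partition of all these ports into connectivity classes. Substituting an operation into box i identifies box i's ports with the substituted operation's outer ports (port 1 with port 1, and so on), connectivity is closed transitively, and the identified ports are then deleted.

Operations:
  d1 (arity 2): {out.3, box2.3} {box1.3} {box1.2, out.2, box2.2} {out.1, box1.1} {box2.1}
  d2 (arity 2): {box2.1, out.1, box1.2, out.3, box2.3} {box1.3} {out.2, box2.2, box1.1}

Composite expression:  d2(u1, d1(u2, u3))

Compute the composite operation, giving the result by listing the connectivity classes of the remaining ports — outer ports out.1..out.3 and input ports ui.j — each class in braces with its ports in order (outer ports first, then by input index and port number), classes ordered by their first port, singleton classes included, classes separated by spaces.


{out.1, out.3, u1.2, u2.1, u3.3} {out.2, u1.1, u2.2, u3.2} {u1.3} {u2.3} {u3.1}

Treat the ports identified at d2 as solder joints: merge, then drop.
after d1, the pattern on (u2, u3) reads {out.1, u2.1} {out.2, u2.2, u3.2} {out.3, u3.3} {u2.3} {u3.1} (out.j = its outer ports)
after d2, the pattern on (u1, u2, u3) reads {out.1, out.3, u1.2, u2.1, u3.3} {out.2, u1.1, u2.2, u3.2} {u1.3} {u2.3} {u3.1} (out.j = its outer ports)


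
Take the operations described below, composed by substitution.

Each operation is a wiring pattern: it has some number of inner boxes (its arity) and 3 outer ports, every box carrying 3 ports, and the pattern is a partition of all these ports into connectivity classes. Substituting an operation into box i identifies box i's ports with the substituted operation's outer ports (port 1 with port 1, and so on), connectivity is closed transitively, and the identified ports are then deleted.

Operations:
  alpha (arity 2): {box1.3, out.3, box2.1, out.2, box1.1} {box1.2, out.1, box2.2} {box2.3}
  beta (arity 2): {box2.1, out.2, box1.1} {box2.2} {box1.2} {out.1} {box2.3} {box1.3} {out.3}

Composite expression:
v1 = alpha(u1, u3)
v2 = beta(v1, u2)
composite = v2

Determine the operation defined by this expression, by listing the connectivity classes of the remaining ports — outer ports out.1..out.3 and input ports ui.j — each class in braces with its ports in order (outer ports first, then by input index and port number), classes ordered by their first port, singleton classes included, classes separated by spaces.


Two ports join when wires chain via beta-identified ports.
the subtree at alpha composes to {out.1, u1.2, u3.2} {out.2, out.3, u1.1, u1.3, u3.1} {u3.3} on (u1, u3); out.j = own outer ports
the subtree at beta composes to {out.1} {out.2, u1.2, u2.1, u3.2} {out.3} {u1.1, u1.3, u3.1} {u2.2} {u2.3} {u3.3} on (u1, u3, u2); out.j = own outer ports

{out.1} {out.2, u1.2, u2.1, u3.2} {out.3} {u1.1, u1.3, u3.1} {u2.2} {u2.3} {u3.3}


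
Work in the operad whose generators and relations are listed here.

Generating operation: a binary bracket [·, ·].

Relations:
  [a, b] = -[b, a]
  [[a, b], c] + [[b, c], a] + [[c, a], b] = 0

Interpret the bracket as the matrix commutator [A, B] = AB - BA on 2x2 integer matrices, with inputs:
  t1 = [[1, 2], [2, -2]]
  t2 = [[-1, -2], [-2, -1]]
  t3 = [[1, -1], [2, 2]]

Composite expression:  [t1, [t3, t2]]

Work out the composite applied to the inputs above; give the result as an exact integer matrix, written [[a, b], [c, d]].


[t3, t2] = [[6, 2], [-2, -6]]
[t1, [t3, t2]] = [[-8, -18], [30, 8]]

[[-8, -18], [30, 8]]


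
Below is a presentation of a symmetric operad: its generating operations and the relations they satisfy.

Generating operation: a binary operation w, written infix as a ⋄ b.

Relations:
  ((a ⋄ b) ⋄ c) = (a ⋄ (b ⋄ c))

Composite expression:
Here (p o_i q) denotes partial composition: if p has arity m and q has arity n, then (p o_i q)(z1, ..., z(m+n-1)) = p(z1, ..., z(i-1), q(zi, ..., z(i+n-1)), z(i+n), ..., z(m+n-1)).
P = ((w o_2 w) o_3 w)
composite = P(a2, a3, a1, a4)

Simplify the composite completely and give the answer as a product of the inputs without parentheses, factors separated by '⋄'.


a2 ⋄ a3 ⋄ a1 ⋄ a4


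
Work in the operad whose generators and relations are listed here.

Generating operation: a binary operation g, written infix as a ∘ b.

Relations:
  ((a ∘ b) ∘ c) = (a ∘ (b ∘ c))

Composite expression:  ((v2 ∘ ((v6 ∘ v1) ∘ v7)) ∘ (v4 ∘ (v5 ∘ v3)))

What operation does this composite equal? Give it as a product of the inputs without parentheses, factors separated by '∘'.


v2 ∘ v6 ∘ v1 ∘ v7 ∘ v4 ∘ v5 ∘ v3

Key point: g is associative — brackets drop, the v-order remains.
(v6 ∘ v1) flattens to v6 ∘ v1
((v6 ∘ v1) ∘ v7) flattens to v6 ∘ v1 ∘ v7
(v2 ∘ ((v6 ∘ v1) ∘ v7)) flattens to v2 ∘ v6 ∘ v1 ∘ v7
(v5 ∘ v3) flattens to v5 ∘ v3
(v4 ∘ (v5 ∘ v3)) flattens to v4 ∘ v5 ∘ v3
((v2 ∘ ((v6 ∘ v1) ∘ v7)) ∘ (v4 ∘ (v5 ∘ v3))) flattens to v2 ∘ v6 ∘ v1 ∘ v7 ∘ v4 ∘ v5 ∘ v3


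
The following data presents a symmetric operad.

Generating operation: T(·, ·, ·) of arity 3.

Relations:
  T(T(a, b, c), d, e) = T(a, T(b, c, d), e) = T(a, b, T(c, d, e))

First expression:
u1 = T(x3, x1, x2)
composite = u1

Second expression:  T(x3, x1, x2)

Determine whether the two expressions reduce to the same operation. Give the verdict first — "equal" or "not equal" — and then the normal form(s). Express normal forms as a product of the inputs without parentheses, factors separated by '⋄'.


equal — both sides give x3 ⋄ x1 ⋄ x2

In normal form, the first expression is x3 ⋄ x1 ⋄ x2
In normal form, the second expression is x3 ⋄ x1 ⋄ x2
Identical normal forms: equal.


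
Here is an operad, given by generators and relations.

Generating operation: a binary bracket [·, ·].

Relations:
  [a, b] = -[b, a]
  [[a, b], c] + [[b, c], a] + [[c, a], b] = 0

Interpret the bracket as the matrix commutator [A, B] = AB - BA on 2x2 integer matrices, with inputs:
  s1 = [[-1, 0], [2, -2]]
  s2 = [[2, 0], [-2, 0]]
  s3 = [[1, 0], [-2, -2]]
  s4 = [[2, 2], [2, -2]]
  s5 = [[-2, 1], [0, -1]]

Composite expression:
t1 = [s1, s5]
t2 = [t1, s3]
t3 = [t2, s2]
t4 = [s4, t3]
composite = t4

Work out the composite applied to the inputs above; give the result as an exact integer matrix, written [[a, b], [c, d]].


[s1, s5] = [[-2, 1], [-2, 2]]
[[s1, s5], s3] = [[-2, -3], [-14, 2]]
[[[s1, s5], s3], s2] = [[6, 6], [-36, -6]]
[s4, [[[s1, s5], s3], s2]] = [[-84, 0], [168, 84]]

[[-84, 0], [168, 84]]


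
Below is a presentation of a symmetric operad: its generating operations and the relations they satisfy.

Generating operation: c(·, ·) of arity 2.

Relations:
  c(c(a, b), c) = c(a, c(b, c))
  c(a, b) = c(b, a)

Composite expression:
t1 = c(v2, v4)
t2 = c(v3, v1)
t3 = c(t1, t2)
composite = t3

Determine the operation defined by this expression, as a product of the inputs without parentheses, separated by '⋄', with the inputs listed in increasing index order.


v1 ⋄ v2 ⋄ v3 ⋄ v4

Shape and order are irrelevant to c; the v-input set decides.
c(v2, v4) flattens to v2 ⋄ v4
c(v3, v1) flattens to v3 ⋄ v1
c(c(v2, v4), c(v3, v1)) flattens to v2 ⋄ v4 ⋄ v3 ⋄ v1
the factors in increasing index order: v1 ⋄ v2 ⋄ v3 ⋄ v4


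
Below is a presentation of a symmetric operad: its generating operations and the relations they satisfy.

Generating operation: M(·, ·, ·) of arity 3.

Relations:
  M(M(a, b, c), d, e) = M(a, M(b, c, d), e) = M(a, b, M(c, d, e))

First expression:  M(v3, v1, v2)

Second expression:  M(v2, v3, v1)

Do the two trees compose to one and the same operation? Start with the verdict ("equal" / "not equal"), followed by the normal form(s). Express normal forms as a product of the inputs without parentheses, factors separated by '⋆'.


not equal; first: v3 ⋆ v1 ⋆ v2; second: v2 ⋆ v3 ⋆ v1

The first composite normalizes to v3 ⋆ v1 ⋆ v2
The second composite normalizes to v2 ⋆ v3 ⋆ v1
Distinct normal forms: not equal.


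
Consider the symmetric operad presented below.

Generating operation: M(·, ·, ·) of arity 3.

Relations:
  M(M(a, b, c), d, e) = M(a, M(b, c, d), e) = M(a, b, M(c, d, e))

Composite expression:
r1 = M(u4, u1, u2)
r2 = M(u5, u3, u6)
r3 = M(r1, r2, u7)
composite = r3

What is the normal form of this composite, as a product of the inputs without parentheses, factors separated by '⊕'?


All parenthesizations of M agree; list the u-inputs left to right.
M(u4, u1, u2) reduces to u4 ⊕ u1 ⊕ u2
M(u5, u3, u6) reduces to u5 ⊕ u3 ⊕ u6
M(M(u4, u1, u2), M(u5, u3, u6), u7) reduces to u4 ⊕ u1 ⊕ u2 ⊕ u5 ⊕ u3 ⊕ u6 ⊕ u7

u4 ⊕ u1 ⊕ u2 ⊕ u5 ⊕ u3 ⊕ u6 ⊕ u7


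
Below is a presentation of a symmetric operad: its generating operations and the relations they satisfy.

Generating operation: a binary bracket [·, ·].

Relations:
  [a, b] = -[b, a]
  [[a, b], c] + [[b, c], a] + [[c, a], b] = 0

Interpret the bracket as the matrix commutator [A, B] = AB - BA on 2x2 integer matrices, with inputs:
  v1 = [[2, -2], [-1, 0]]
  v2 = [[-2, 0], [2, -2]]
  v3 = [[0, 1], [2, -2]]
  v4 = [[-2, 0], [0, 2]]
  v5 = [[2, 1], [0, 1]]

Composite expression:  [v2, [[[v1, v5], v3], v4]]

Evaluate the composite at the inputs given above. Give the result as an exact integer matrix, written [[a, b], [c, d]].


[v1, v5] = [[1, 4], [-1, -1]]
[[v1, v5], v3] = [[9, -6], [-6, -9]]
[[[v1, v5], v3], v4] = [[0, -24], [24, 0]]
[v2, [[[v1, v5], v3], v4]] = [[48, 0], [0, -48]]

[[48, 0], [0, -48]]


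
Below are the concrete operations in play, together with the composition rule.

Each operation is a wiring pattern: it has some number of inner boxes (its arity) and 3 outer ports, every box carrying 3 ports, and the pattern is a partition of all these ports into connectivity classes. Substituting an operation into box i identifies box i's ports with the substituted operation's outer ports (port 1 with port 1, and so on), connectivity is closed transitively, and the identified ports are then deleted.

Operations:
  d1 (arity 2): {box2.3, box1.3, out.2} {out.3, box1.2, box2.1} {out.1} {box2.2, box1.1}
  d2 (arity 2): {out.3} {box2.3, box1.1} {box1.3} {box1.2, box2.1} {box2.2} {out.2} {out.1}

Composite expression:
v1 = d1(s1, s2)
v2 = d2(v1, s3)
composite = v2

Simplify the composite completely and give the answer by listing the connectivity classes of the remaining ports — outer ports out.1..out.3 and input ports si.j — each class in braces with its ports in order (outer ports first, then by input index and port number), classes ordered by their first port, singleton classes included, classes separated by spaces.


{out.1} {out.2} {out.3} {s1.1, s2.2} {s1.2, s2.1} {s1.3, s2.3, s3.1} {s3.2} {s3.3}

Reachability decides: close wires over d2-identified ports.
composing d1 on (s1, s2), with out.j its own outer ports: {out.1} {out.2, s1.3, s2.3} {out.3, s1.2, s2.1} {s1.1, s2.2}
composing d2 on (s1, s2, s3), with out.j its own outer ports: {out.1} {out.2} {out.3} {s1.1, s2.2} {s1.2, s2.1} {s1.3, s2.3, s3.1} {s3.2} {s3.3}


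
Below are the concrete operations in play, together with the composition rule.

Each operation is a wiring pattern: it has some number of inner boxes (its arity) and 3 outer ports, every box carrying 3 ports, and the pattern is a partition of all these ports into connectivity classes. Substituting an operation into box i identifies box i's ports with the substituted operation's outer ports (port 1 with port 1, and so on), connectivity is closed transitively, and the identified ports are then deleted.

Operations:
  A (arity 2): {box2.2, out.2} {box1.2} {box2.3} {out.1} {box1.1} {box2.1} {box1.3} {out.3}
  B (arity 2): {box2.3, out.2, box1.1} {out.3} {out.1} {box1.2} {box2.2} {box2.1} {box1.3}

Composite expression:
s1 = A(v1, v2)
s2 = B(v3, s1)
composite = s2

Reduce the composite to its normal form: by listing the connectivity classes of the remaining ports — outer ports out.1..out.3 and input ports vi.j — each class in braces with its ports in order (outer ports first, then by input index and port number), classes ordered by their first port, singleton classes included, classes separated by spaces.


{out.1} {out.2, v3.1} {out.3} {v1.1} {v1.2} {v1.3} {v2.1} {v2.2} {v2.3} {v3.2} {v3.3}

Two ports join when wires chain via B-identified ports.
through A, on inputs (v1, v2): {out.1} {out.2, v2.2} {out.3} {v1.1} {v1.2} {v1.3} {v2.1} {v2.3} (out.j = stage outer ports)
through B, on inputs (v3, v1, v2): {out.1} {out.2, v3.1} {out.3} {v1.1} {v1.2} {v1.3} {v2.1} {v2.2} {v2.3} {v3.2} {v3.3} (out.j = stage outer ports)


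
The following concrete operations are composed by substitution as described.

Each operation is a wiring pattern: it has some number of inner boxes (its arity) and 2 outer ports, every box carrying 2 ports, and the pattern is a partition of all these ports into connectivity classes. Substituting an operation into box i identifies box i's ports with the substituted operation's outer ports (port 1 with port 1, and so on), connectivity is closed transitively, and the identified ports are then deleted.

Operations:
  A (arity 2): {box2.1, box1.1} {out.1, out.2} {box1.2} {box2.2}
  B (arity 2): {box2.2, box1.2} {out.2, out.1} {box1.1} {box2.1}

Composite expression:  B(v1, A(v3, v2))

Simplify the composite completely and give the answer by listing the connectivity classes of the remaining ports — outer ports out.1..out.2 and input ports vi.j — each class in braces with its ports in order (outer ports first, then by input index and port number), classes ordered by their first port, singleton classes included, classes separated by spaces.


Reachability decides: close wires over B-identified ports.
after A, the pattern on (v3, v2) reads {out.1, out.2} {v2.1, v3.1} {v2.2} {v3.2} (out.j = its outer ports)
after B, the pattern on (v1, v3, v2) reads {out.1, out.2} {v1.1} {v1.2} {v2.1, v3.1} {v2.2} {v3.2} (out.j = its outer ports)

{out.1, out.2} {v1.1} {v1.2} {v2.1, v3.1} {v2.2} {v3.2}


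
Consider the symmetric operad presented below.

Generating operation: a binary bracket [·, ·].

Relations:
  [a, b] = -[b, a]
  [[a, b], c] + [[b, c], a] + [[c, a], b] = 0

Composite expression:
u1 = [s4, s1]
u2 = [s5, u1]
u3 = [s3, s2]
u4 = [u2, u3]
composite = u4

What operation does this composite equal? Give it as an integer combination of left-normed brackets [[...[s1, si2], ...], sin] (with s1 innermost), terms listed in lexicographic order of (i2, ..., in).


-[[[[s1, s4], s5], s2], s3] + [[[[s1, s4], s5], s3], s2]

Antisymmetry and Jacobi reduce to s1-anchored left-normed brackets.
Composite bracket: [[s5, [s4, s1]], [s3, s2]]
Each bracket splits as ab - ba, giving 16 signed words (2^4 = 16).
Keep just the words that open with s1:
  s1s4s5s2s3 appears with sign -1, giving the term -[[[[s1, s4], s5], s2], s3]
  s1s4s5s3s2 appears with sign +1, giving the term +[[[[s1, s4], s5], s3], s2]


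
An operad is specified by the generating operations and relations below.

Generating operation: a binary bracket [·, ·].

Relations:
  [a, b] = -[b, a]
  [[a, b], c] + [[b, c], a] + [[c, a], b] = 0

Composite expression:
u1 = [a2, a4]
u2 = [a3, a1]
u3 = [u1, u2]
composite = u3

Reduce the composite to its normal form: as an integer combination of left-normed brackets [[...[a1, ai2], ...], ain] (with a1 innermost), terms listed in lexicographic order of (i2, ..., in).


[[[a1, a3], a2], a4] - [[[a1, a3], a4], a2]

Skip Jacobi rewriting: expand, keep a1-initial words, read off terms.
Composite bracket: [[a2, a4], [a3, a1]]
Applying ab - ba throughout gives 8 signed words (2^3 = 8).
Words beginning with a1 determine it all:
  a1a3a2a4 appears with sign +1, giving the term +[[[a1, a3], a2], a4]
  a1a3a4a2 appears with sign -1, giving the term -[[[a1, a3], a4], a2]


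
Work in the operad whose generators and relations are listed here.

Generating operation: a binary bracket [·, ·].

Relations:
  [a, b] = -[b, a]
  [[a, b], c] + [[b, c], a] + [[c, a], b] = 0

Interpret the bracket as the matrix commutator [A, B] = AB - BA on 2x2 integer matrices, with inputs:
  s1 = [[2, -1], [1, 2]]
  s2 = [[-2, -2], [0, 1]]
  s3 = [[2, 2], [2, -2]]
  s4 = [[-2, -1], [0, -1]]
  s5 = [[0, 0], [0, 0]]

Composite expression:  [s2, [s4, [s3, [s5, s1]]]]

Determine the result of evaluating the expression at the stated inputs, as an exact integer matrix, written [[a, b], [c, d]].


[s5, s1] = [[0, 0], [0, 0]]
[s3, [s5, s1]] = [[0, 0], [0, 0]]
[s4, [s3, [s5, s1]]] = [[0, 0], [0, 0]]
[s2, [s4, [s3, [s5, s1]]]] = [[0, 0], [0, 0]]

[[0, 0], [0, 0]]


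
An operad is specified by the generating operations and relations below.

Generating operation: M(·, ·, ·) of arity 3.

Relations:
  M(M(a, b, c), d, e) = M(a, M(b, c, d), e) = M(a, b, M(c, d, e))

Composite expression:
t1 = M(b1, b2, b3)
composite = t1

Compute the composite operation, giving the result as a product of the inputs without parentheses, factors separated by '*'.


b1 * b2 * b3

Every regrouping of M is equal, so read the b-inputs in written order.
M(b1, b2, b3) collapses to b1 * b2 * b3


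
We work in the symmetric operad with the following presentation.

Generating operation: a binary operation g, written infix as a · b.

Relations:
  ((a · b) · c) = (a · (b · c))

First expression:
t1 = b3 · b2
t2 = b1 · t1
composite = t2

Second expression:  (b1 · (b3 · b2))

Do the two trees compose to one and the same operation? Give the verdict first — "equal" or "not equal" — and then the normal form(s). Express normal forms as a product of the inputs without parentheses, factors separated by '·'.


equal; both compose to b1 · b3 · b2


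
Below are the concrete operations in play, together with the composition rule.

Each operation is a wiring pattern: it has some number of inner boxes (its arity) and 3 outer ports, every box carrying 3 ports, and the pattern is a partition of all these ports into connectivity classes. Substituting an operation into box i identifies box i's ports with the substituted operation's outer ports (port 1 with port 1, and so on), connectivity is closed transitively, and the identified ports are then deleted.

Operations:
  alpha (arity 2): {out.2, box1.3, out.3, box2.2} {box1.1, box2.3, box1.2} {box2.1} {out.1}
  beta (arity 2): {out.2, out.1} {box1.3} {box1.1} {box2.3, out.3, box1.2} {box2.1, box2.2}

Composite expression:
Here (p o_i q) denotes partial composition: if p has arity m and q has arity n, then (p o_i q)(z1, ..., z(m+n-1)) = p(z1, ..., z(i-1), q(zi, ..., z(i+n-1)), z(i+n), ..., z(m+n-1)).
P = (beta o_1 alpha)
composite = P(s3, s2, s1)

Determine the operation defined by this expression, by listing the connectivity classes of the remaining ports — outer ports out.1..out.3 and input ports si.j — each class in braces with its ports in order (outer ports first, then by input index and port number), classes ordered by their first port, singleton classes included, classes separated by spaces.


{out.1, out.2} {out.3, s1.3, s2.2, s3.3} {s1.1, s1.2} {s2.1} {s2.3, s3.1, s3.2}

Substituting into beta glues patterns; closure does the rest.
the subtree at alpha composes to {out.1} {out.2, out.3, s2.2, s3.3} {s2.1} {s2.3, s3.1, s3.2} on (s3, s2); out.j = own outer ports
the subtree at beta composes to {out.1, out.2} {out.3, s1.3, s2.2, s3.3} {s1.1, s1.2} {s2.1} {s2.3, s3.1, s3.2} on (s3, s2, s1); out.j = own outer ports
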